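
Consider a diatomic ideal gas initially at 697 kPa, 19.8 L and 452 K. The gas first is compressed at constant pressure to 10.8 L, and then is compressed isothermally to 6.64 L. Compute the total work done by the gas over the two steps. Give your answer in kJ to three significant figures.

W_total ≈ -9.93 kJ

Step 1 (isobaric): W = PΔV = (697 kPa)(10.8 − 19.8 L) = -6273 J.
After step 1: P = 697 kPa, V = 10.8 L, T = 246.5 K.
Step 2 (isothermal): W = P₁V₁ ln(V₂/V₁) = (7528) ln(6.64/10.8) = -3662 J.
W_total = -6273 − 3662 = -9935 J.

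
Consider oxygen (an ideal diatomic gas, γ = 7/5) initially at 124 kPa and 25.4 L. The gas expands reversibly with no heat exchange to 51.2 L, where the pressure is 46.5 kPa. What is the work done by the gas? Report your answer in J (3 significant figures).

W ≈ 1920 J

Adiabatic: W = (P₁V₁ − P₂V₂)/(γ − 1) with γ = 7/5.
P₁V₁ = 3150 J, P₂V₂ = 2381 J.
W = (3150 − 2381) / 0.4 = 1922 J.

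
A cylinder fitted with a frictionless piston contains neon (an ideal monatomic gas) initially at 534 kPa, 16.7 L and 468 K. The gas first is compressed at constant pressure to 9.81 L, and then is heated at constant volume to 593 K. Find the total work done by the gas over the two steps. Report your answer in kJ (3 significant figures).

W_total ≈ -3.68 kJ

Step 1 (isobaric): W = PΔV = (534 kPa)(9.81 − 16.7 L) = -3679 J.
Step 2 (isochoric): W = 0 (constant volume).
W_total = -3679 + 0 = -3679 J.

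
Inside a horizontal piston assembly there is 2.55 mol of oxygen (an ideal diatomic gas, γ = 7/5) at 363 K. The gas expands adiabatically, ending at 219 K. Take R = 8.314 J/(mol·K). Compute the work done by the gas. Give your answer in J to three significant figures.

W ≈ 7630 J

Adiabatic ⇒ Q = 0, so W_by = −ΔU = nCᵥ(T₁ − T₂).
Cᵥ = 5R/2 = 20.79 J/(mol·K).
W = (2.55)(20.79)(363 − 219) = 7632 J.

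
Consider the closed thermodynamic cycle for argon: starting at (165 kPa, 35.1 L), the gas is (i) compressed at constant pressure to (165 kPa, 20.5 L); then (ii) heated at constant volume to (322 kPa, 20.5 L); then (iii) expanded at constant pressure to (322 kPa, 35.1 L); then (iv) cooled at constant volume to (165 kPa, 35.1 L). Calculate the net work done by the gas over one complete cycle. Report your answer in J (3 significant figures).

Constant-volume legs do no work.
W(i) = (165)(20.5 − 35.1) = -2409 J; W(iii) = (322)(35.1 − 20.5) = 4701 J.
W_net = -2409 + 4701 = 2292 J (the clockwise enclosed area).

W_net ≈ 2290 J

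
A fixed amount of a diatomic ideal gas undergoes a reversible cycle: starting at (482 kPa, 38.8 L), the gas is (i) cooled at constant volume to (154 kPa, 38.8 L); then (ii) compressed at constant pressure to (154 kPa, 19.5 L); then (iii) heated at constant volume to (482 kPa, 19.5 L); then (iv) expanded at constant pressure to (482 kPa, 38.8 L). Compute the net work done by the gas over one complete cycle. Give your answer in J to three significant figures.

Constant-volume legs do no work.
W(ii) = (154)(19.5 − 38.8) = -2972 J; W(iv) = (482)(38.8 − 19.5) = 9303 J.
W_net = -2972 + 9303 = 6330 J (the clockwise enclosed area).

W_net ≈ 6330 J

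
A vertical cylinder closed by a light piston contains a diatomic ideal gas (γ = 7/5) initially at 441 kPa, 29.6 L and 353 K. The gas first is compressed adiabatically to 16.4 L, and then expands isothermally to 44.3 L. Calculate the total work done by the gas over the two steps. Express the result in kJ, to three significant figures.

W_total ≈ 7.73 kJ

Step 1 (adiabatic): W = (P₁V₁ − P₂V₂)/(γ−1) = (13054 − 16531)/0.4 = -8694 J.
After step 1: P = 1008 kPa, V = 16.4 L, T = 447 K.
Step 2 (isothermal): W = P₁V₁ ln(V₂/V₁) = (16531) ln(44.3/16.4) = 16427 J.
W_total = -8694 + 16427 = 7733 J.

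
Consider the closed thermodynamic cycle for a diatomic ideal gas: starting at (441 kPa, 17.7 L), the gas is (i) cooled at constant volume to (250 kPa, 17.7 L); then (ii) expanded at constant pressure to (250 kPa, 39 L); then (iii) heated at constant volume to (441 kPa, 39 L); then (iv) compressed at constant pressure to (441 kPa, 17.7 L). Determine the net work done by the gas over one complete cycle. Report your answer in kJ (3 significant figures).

W_net ≈ -4.07 kJ

Constant-volume legs do no work.
W(ii) = (250)(39 − 17.7) = 5325 J; W(iv) = (441)(17.7 − 39) = -9393 J.
W_net = 5325 − 9393 = -4068 J (the counter-clockwise enclosed area).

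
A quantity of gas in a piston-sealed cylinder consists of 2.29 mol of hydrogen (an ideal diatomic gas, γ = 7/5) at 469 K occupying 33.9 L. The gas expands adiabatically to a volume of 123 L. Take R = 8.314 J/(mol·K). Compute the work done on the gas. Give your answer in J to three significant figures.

Adiabatic: TV^(γ−1) = const with γ = 7/5.
T₂ = T₁ (V₁/V₂)^(γ−1) = 469 × (33.9/123)^0.4 = 469 × 0.5972 = 280.1 K.
W_by = nCᵥ(T₁ − T₂) = (2.29)(20.79)(469 − 280.1) = 8992 J.
Work on gas = −W_by = -8992 J.

W ≈ -8990 J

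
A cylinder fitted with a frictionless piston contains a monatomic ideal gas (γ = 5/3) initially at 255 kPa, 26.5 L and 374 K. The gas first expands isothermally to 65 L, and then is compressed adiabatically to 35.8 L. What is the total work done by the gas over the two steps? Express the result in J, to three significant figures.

Step 1 (isothermal): W = P₁V₁ ln(V₂/V₁) = (6758) ln(65/26.5) = 6063 J.
After step 1: P = 104 kPa, V = 65 L, T = 374 K.
Step 2 (adiabatic): W = (P₁V₁ − P₂V₂)/(γ−1) = (6758 − 10057)/0.667 = -4949 J.
W_total = 6063 − 4949 = 1114 J.

W_total ≈ 1110 J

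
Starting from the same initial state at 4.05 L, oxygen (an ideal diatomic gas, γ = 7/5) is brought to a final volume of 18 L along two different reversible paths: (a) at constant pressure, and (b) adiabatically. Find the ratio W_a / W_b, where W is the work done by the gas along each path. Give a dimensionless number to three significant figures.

W_a / W_b ≈ 3.07

Path (a) isobaric: W = P₁(V₂ − V₁) → W_a/(P₁V₁) = 3.444.
Path (b) adiabatic: W = P₁V₁(1 − (V₁/V₂)^(γ−1))/(γ−1) → W_b/(P₁V₁) = 1.123.
W_a / W_b = 3.444 / 1.123 = 3.066.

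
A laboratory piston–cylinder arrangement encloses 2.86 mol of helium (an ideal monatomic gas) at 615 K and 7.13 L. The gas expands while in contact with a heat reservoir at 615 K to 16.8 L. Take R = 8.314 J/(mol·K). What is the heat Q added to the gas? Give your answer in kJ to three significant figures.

Isothermal ⇒ ΔU = 0, so Q = W = nRT ln(V₂/V₁).
Q = (2.86)(8.314)(615) ln(16.8/7.13) = 14623 × 0.8571 = 12533 J.

Q ≈ 12.5 kJ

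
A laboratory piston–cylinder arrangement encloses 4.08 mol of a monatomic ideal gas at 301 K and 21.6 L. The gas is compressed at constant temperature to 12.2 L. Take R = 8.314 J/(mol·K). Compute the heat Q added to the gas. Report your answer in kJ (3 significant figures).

Q ≈ -5.83 kJ

Isothermal ⇒ ΔU = 0, so Q = W = nRT ln(V₂/V₁).
Q = (4.08)(8.314)(301) ln(12.2/21.6) = 10210 × -0.5713 = -5833 J.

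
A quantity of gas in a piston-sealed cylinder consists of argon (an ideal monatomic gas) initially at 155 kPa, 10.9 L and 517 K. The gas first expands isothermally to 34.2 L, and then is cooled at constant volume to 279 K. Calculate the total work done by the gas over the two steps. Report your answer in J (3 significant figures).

W_total ≈ 1930 J

Step 1 (isothermal): W = P₁V₁ ln(V₂/V₁) = (1690) ln(34.2/10.9) = 1932 J.
Step 2 (isochoric): W = 0 (constant volume).
W_total = 1932 + 0 = 1932 J.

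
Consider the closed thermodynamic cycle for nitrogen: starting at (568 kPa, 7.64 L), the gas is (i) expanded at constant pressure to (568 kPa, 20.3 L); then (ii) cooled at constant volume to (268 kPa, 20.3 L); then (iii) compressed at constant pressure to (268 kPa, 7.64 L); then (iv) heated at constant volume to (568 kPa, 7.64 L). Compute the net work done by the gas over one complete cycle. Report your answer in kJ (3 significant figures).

Constant-volume legs do no work.
W(i) = (568)(20.3 − 7.64) = 7191 J; W(iii) = (268)(7.64 − 20.3) = -3393 J.
W_net = 7191 − 3393 = 3798 J (the clockwise enclosed area).

W_net ≈ 3.80 kJ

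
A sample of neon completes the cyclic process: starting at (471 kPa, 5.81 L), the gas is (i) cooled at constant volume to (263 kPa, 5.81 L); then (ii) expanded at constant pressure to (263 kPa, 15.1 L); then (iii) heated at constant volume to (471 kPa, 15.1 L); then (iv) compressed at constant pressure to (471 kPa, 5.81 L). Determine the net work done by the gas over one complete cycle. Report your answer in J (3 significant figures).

Constant-volume legs do no work.
W(ii) = (263)(15.1 − 5.81) = 2443 J; W(iv) = (471)(5.81 − 15.1) = -4376 J.
W_net = 2443 − 4376 = -1932 J (the counter-clockwise enclosed area).

W_net ≈ -1930 J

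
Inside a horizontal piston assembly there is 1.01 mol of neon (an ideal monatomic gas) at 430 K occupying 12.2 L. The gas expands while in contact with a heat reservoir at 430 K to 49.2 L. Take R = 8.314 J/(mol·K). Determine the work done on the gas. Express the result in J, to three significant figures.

Isothermal: W = nRT ln(V₂/V₁).
W = (1.01)(8.314)(430) × ln(49.2/12.2)
  = 3611 × 1.394
W_by_gas = 5035 J; work on gas = −W_by = -5035 J.

W ≈ -5040 J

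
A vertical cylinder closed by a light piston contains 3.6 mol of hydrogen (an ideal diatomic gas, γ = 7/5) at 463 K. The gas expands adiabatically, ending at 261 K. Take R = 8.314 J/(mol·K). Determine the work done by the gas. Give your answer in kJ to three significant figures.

W ≈ 15.1 kJ

Adiabatic ⇒ Q = 0, so W_by = −ΔU = nCᵥ(T₁ − T₂).
Cᵥ = 5R/2 = 20.79 J/(mol·K).
W = (3.6)(20.79)(463 − 261) = 15115 J.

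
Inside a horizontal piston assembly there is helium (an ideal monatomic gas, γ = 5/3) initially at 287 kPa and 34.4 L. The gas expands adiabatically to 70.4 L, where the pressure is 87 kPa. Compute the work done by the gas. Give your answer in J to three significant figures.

Adiabatic: W = (P₁V₁ − P₂V₂)/(γ − 1) with γ = 5/3.
P₁V₁ = 9873 J, P₂V₂ = 6125 J.
W = (9873 − 6125) / 0.6667 = 5622 J.

W ≈ 5620 J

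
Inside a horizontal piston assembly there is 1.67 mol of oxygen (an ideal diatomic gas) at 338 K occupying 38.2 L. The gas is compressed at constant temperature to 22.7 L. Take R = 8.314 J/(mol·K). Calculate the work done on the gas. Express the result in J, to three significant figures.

W ≈ 2440 J

Isothermal: W = nRT ln(V₂/V₁).
W = (1.67)(8.314)(338) × ln(22.7/38.2)
  = 4693 × -0.5205
W_by_gas = -2443 J; work on gas = −W_by = 2443 J.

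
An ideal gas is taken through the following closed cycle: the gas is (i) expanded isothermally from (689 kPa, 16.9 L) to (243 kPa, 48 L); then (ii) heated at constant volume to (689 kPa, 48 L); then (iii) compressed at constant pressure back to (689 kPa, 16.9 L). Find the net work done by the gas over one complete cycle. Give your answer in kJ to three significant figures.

Leg (i): W = PᵢVᵢ ln(V_f/Vᵢ) = (11644) ln(48/16.9) = 12155 J.
Leg (ii): W = 0.
Leg (iii): W = PΔV = (689)(16.9 − 48) = -21428 J.
W_net = 12155 − 21428 = -9273 J.

W_net ≈ -9.27 kJ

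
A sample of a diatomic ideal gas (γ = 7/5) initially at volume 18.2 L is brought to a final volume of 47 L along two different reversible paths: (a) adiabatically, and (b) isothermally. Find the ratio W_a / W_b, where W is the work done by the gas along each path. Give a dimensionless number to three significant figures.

Path (a) adiabatic: W = P₁V₁(1 − (V₁/V₂)^(γ−1))/(γ−1) → W_a/(P₁V₁) = 0.7895.
Path (b) isothermal: W = P₁V₁ ln(V₂/V₁) → W_b/(P₁V₁) = 0.9487.
W_a / W_b = 0.7895 / 0.9487 = 0.8321.

W_a / W_b ≈ 0.832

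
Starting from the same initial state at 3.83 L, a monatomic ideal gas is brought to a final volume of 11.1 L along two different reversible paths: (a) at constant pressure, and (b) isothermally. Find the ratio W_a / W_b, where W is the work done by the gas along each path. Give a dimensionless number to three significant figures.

Path (a) isobaric: W = P₁(V₂ − V₁) → W_a/(P₁V₁) = 1.898.
Path (b) isothermal: W = P₁V₁ ln(V₂/V₁) → W_b/(P₁V₁) = 1.064.
W_a / W_b = 1.898 / 1.064 = 1.784.

W_a / W_b ≈ 1.78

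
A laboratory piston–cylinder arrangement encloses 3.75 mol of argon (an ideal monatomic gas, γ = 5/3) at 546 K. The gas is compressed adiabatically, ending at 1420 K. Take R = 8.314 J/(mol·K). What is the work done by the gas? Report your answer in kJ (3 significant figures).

Adiabatic ⇒ Q = 0, so W_by = −ΔU = nCᵥ(T₁ − T₂).
Cᵥ = 3R/2 = 12.47 J/(mol·K).
W = (3.75)(12.47)(546 − 1420) = -40874 J.

W ≈ -40.9 kJ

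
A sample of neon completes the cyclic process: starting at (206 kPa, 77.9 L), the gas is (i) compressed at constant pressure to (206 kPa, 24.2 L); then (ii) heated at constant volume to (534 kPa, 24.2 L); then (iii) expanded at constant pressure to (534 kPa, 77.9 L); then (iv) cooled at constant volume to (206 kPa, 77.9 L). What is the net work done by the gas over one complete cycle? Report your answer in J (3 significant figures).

W_net ≈ 17600 J

Constant-volume legs do no work.
W(i) = (206)(24.2 − 77.9) = -11062 J; W(iii) = (534)(77.9 − 24.2) = 28676 J.
W_net = -11062 + 28676 = 17614 J (the clockwise enclosed area).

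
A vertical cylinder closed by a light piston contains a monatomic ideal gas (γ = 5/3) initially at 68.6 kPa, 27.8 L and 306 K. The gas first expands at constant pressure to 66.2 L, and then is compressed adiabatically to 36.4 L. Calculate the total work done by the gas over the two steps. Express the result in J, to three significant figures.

Step 1 (isobaric): W = PΔV = (68.6 kPa)(66.2 − 27.8 L) = 2634 J.
After step 1: P = 68.6 kPa, V = 66.2 L, T = 728.7 K.
Step 2 (adiabatic): W = (P₁V₁ − P₂V₂)/(γ−1) = (4541 − 6766)/0.667 = -3338 J.
W_total = 2634 − 3338 = -703.3 J.

W_total ≈ -703 J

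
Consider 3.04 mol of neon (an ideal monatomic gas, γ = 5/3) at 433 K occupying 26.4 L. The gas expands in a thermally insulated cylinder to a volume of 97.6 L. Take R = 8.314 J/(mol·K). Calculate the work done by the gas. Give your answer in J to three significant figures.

Adiabatic: TV^(γ−1) = const with γ = 5/3.
T₂ = T₁ (V₁/V₂)^(γ−1) = 433 × (26.4/97.6)^0.667 = 433 × 0.4183 = 181.1 K.
W_by = nCᵥ(T₁ − T₂) = (3.04)(12.47)(433 − 181.1) = 9550 J.

W ≈ 9550 J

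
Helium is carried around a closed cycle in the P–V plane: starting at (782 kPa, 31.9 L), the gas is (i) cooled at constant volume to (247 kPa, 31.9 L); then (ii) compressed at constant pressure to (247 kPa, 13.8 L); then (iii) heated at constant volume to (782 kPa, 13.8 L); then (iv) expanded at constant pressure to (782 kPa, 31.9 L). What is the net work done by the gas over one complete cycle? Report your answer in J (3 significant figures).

W_net ≈ 9680 J

Constant-volume legs do no work.
W(ii) = (247)(13.8 − 31.9) = -4471 J; W(iv) = (782)(31.9 − 13.8) = 14154 J.
W_net = -4471 + 14154 = 9684 J (the clockwise enclosed area).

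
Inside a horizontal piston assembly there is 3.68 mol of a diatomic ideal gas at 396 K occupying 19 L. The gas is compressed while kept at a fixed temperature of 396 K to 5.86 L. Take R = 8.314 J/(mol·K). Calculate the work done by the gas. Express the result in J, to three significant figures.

Isothermal: W = nRT ln(V₂/V₁).
W = (3.68)(8.314)(396) × ln(5.86/19)
  = 12116 × -1.176
W_by_gas = -14252 J.

W ≈ -14300 J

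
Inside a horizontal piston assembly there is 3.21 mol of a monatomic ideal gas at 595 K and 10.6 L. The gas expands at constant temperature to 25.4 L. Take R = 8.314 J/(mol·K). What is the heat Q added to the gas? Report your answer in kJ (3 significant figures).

Isothermal ⇒ ΔU = 0, so Q = W = nRT ln(V₂/V₁).
Q = (3.21)(8.314)(595) ln(25.4/10.6) = 15879 × 0.8739 = 13877 J.

Q ≈ 13.9 kJ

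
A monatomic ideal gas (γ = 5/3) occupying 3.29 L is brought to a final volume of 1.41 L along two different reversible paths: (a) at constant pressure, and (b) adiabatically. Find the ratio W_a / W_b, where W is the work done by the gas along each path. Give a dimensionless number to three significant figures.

W_a / W_b ≈ 0.502

Path (a) isobaric: W = P₁(V₂ − V₁) → W_a/(P₁V₁) = -0.5714.
Path (b) adiabatic: W = P₁V₁(1 − (V₁/V₂)^(γ−1))/(γ−1) → W_b/(P₁V₁) = -1.139.
W_a / W_b = -0.5714 / -1.139 = 0.5018.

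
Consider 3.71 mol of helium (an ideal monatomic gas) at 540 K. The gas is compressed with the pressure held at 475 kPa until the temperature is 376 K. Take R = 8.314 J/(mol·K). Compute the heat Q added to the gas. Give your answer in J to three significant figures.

Isobaric: W = nRΔT = (3.71)(8.314)(-164) = -5059 J.
ΔU = nCᵥΔT with Cᵥ = 3R/2: ΔU = (3.71)(12.47)(-164) = -7588 J.
Q = ΔU + W = -7588 − 5059 = -12646 J.

Q ≈ -12600 J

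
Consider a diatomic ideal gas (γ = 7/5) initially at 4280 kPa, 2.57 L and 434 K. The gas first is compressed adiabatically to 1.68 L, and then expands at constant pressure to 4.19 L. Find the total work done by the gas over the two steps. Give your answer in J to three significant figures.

Step 1 (adiabatic): W = (P₁V₁ − P₂V₂)/(γ−1) = (11000 − 13038)/0.4 = -5097 J.
After step 1: P = 7761 kPa, V = 1.68 L, T = 514.4 K.
Step 2 (isobaric): W = PΔV = (7761 kPa)(4.19 − 1.68 L) = 19480 J.
W_total = -5097 + 19480 = 14383 J.

W_total ≈ 14400 J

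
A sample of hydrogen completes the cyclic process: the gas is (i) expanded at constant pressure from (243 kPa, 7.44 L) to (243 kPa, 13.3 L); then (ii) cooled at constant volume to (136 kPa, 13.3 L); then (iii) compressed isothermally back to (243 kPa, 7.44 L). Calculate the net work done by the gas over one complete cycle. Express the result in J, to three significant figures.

Leg (i): W = PΔV = (243)(13.3 − 7.44) = 1424 J.
Leg (ii): W = 0.
Leg (iii): W = PᵢVᵢ ln(V_f/Vᵢ) = (1809) ln(7.44/13.3) = -1051 J.
W_net = 1424 − 1051 = 373.3 J.

W_net ≈ 373 J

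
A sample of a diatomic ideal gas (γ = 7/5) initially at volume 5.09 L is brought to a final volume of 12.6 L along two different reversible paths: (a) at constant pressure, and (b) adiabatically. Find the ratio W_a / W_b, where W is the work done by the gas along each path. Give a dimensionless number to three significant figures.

W_a / W_b ≈ 1.94

Path (a) isobaric: W = P₁(V₂ − V₁) → W_a/(P₁V₁) = 1.475.
Path (b) adiabatic: W = P₁V₁(1 − (V₁/V₂)^(γ−1))/(γ−1) → W_b/(P₁V₁) = 0.7603.
W_a / W_b = 1.475 / 0.7603 = 1.941.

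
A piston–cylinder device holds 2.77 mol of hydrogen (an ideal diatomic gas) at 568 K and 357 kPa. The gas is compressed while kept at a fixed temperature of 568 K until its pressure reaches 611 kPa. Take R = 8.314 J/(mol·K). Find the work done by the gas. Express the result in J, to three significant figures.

W ≈ -7030 J

Isothermal process: W = nRT ln(V₂/V₁) = nRT ln(P₁/P₂).
W = (2.77)(8.314)(568) × ln(357/611)
  = 13081 × ln(0.5843) = 13081 × -0.5374
W_by_gas = -7029 J.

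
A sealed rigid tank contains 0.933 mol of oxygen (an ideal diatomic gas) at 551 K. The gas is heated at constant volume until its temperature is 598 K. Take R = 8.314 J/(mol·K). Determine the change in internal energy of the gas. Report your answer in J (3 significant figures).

Constant volume ⇒ W = 0, so Q = ΔU = nCᵥΔT with Cᵥ = 5R/2 = 20.79 J/(mol·K).
ΔU = (0.933)(20.79)(598 − 551) = 911.4 J.

ΔU ≈ 911 J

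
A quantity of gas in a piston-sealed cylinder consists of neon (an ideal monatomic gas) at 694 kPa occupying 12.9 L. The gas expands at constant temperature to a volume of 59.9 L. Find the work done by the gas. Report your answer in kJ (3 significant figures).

W ≈ 13.7 kJ

Isothermal: W = nRT ln(V₂/V₁) = P₁V₁ ln(V₂/V₁).
P₁V₁ = (694 kPa)(12.9 L) = 8953 J.
W = 8953 × ln(59.9/12.9) = 8953 × 1.535
W_by_gas = 13746 J.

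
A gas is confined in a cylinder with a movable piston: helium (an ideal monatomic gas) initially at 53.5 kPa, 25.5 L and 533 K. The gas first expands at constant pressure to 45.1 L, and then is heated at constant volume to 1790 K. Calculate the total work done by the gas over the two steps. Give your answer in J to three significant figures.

Step 1 (isobaric): W = PΔV = (53.5 kPa)(45.1 − 25.5 L) = 1049 J.
Step 2 (isochoric): W = 0 (constant volume).
W_total = 1049 + 0 = 1049 J.

W_total ≈ 1050 J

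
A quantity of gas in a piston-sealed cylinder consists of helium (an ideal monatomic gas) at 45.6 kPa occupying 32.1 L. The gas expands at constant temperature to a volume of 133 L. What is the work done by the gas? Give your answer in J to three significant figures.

Isothermal: W = nRT ln(V₂/V₁) = P₁V₁ ln(V₂/V₁).
P₁V₁ = (45.6 kPa)(32.1 L) = 1464 J.
W = 1464 × ln(133/32.1) = 1464 × 1.421
W_by_gas = 2081 J.

W ≈ 2080 J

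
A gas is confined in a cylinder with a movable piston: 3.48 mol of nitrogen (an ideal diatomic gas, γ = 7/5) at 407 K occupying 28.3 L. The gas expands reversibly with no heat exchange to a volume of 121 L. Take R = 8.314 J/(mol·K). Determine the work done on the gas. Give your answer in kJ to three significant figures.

Adiabatic: TV^(γ−1) = const with γ = 7/5.
T₂ = T₁ (V₁/V₂)^(γ−1) = 407 × (28.3/121)^0.4 = 407 × 0.5592 = 227.6 K.
W_by = nCᵥ(T₁ − T₂) = (3.48)(20.79)(407 − 227.6) = 12975 J.
Work on gas = −W_by = -12975 J.

W ≈ -13.0 kJ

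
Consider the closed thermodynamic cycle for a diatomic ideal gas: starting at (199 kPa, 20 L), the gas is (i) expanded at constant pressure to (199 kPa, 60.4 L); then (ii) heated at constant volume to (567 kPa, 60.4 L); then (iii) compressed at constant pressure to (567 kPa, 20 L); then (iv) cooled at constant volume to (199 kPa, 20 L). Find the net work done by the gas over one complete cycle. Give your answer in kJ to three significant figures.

W_net ≈ -14.9 kJ

Constant-volume legs do no work.
W(i) = (199)(60.4 − 20) = 8040 J; W(iii) = (567)(20 − 60.4) = -22907 J.
W_net = 8040 − 22907 = -14867 J (the counter-clockwise enclosed area).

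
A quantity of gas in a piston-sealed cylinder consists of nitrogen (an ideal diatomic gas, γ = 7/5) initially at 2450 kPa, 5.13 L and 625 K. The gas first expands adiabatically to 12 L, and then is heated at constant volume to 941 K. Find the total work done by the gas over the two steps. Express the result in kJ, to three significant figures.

Step 1 (adiabatic): W = (P₁V₁ − P₂V₂)/(γ−1) = (12568 − 8947)/0.4 = 9055 J.
Step 2 (isochoric): W = 0 (constant volume).
W_total = 9055 + 0 = 9055 J.

W_total ≈ 9.05 kJ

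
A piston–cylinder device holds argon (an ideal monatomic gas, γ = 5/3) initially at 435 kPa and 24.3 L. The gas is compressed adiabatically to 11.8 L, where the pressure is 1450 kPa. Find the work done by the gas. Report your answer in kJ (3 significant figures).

Adiabatic: W = (P₁V₁ − P₂V₂)/(γ − 1) with γ = 5/3.
P₁V₁ = 10570 J, P₂V₂ = 17110 J.
W = (10570 − 17110) / 0.6667 = -9809 J.

W ≈ -9.81 kJ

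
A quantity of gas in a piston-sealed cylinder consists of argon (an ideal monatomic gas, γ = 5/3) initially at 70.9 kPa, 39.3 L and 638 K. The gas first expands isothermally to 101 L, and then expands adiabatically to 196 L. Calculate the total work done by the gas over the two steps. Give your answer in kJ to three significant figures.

W_total ≈ 4.12 kJ

Step 1 (isothermal): W = P₁V₁ ln(V₂/V₁) = (2786) ln(101/39.3) = 2630 J.
After step 1: P = 27.59 kPa, V = 101 L, T = 638 K.
Step 2 (adiabatic): W = (P₁V₁ − P₂V₂)/(γ−1) = (2786 − 1791)/0.667 = 1493 J.
W_total = 2630 + 1493 = 4123 J.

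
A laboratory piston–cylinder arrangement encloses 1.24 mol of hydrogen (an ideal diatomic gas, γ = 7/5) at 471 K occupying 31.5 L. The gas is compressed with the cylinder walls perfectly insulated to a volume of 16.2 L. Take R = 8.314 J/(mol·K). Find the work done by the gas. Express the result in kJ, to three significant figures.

W ≈ -3.70 kJ

Adiabatic: TV^(γ−1) = const with γ = 7/5.
T₂ = T₁ (V₁/V₂)^(γ−1) = 471 × (31.5/16.2)^0.4 = 471 × 1.305 = 614.5 K.
W_by = nCᵥ(T₁ − T₂) = (1.24)(20.79)(471 − 614.5) = -3699 J.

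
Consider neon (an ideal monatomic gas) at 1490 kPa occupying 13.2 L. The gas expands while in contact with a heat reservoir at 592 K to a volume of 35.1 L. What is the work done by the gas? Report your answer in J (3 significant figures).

Isothermal: W = nRT ln(V₂/V₁) = P₁V₁ ln(V₂/V₁).
P₁V₁ = (1490 kPa)(13.2 L) = 19668 J.
W = 19668 × ln(35.1/13.2) = 19668 × 0.978
W_by_gas = 19235 J.

W ≈ 19200 J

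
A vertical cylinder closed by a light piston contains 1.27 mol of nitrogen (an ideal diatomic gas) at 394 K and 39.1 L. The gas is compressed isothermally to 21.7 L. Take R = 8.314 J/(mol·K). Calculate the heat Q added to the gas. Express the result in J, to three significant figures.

Isothermal ⇒ ΔU = 0, so Q = W = nRT ln(V₂/V₁).
Q = (1.27)(8.314)(394) ln(21.7/39.1) = 4160 × -0.5888 = -2450 J.

Q ≈ -2450 J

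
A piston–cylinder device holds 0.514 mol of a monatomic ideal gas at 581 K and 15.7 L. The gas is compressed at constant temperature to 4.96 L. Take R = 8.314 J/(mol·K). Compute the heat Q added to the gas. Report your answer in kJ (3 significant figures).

Q ≈ -2.86 kJ

Isothermal ⇒ ΔU = 0, so Q = W = nRT ln(V₂/V₁).
Q = (0.514)(8.314)(581) ln(4.96/15.7) = 2483 × -1.152 = -2861 J.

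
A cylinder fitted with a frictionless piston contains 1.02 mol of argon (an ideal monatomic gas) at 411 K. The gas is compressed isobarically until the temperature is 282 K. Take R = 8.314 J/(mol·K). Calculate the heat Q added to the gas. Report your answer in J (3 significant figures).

Q ≈ -2730 J

Isobaric: W = nRΔT = (1.02)(8.314)(-129) = -1094 J.
ΔU = nCᵥΔT with Cᵥ = 3R/2: ΔU = (1.02)(12.47)(-129) = -1641 J.
Q = ΔU + W = -1641 − 1094 = -2735 J.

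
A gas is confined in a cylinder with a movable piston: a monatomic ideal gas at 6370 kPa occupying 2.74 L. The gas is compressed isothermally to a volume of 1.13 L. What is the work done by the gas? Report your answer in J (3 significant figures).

Isothermal: W = nRT ln(V₂/V₁) = P₁V₁ ln(V₂/V₁).
P₁V₁ = (6370 kPa)(2.74 L) = 17454 J.
W = 17454 × ln(1.13/2.74) = 17454 × -0.8857
W_by_gas = -15460 J.

W ≈ -15500 J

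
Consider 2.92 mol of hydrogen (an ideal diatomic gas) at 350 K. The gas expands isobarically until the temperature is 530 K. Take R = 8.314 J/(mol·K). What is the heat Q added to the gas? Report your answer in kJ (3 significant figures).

Q ≈ 15.3 kJ

Isobaric: W = nRΔT = (2.92)(8.314)(180) = 4370 J.
ΔU = nCᵥΔT with Cᵥ = 5R/2: ΔU = (2.92)(20.79)(180) = 10925 J.
Q = ΔU + W = 10925 + 4370 = 15294 J.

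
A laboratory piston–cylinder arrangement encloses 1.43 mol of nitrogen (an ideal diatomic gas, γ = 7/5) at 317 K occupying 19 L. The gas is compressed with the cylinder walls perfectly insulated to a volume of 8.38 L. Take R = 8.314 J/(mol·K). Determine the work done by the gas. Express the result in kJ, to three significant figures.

Adiabatic: TV^(γ−1) = const with γ = 7/5.
T₂ = T₁ (V₁/V₂)^(γ−1) = 317 × (19/8.38)^0.4 = 317 × 1.387 = 439.8 K.
W_by = nCᵥ(T₁ − T₂) = (1.43)(20.79)(317 − 439.8) = -3650 J.

W ≈ -3.65 kJ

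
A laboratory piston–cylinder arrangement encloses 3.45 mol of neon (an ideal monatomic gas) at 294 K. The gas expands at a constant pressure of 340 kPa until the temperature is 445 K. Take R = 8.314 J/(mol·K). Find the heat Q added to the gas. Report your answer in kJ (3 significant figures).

Isobaric: W = nRΔT = (3.45)(8.314)(151) = 4331 J.
ΔU = nCᵥΔT with Cᵥ = 3R/2: ΔU = (3.45)(12.47)(151) = 6497 J.
Q = ΔU + W = 6497 + 4331 = 10828 J.

Q ≈ 10.8 kJ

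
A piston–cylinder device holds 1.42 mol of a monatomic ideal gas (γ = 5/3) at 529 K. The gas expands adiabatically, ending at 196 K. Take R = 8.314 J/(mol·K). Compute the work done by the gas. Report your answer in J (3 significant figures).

Adiabatic ⇒ Q = 0, so W_by = −ΔU = nCᵥ(T₁ − T₂).
Cᵥ = 3R/2 = 12.47 J/(mol·K).
W = (1.42)(12.47)(529 − 196) = 5897 J.

W ≈ 5900 J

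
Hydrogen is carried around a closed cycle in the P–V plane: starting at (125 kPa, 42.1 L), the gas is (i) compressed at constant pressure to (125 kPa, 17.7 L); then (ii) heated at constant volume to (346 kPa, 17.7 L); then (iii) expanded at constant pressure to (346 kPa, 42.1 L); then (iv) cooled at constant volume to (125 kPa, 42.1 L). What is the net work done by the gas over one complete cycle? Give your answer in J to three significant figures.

Constant-volume legs do no work.
W(i) = (125)(17.7 − 42.1) = -3050 J; W(iii) = (346)(42.1 − 17.7) = 8442 J.
W_net = -3050 + 8442 = 5392 J (the clockwise enclosed area).

W_net ≈ 5390 J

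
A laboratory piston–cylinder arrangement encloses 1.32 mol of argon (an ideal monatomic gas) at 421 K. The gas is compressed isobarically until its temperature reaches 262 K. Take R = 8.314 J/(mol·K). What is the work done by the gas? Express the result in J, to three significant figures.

Isobaric: W = P ΔV = nR ΔT.
W = (1.32)(8.314)(262 − 421) = -1745 J.

W ≈ -1740 J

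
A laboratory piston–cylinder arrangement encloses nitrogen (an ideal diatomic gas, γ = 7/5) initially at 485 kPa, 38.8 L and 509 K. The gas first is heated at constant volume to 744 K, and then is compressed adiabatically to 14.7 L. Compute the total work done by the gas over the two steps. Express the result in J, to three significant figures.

W_total ≈ -32600 J

Step 1 (isochoric): W = 0 (constant volume).
After step 1: P = 708.9 kPa (V unchanged).
Step 2 (adiabatic): W = (P₁V₁ − P₂V₂)/(γ−1) = (27506 − 40554)/0.4 = -32620 J.
W_total = 0 − 32620 = -32620 J.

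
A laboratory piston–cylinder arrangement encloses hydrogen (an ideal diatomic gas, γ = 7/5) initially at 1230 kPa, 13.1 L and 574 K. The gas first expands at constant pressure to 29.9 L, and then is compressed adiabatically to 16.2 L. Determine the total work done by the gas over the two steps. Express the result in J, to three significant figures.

Step 1 (isobaric): W = PΔV = (1230 kPa)(29.9 − 13.1 L) = 20664 J.
After step 1: P = 1230 kPa, V = 29.9 L, T = 1310 K.
Step 2 (adiabatic): W = (P₁V₁ − P₂V₂)/(γ−1) = (36777 − 46994)/0.4 = -25542 J.
W_total = 20664 − 25542 = -4878 J.

W_total ≈ -4880 J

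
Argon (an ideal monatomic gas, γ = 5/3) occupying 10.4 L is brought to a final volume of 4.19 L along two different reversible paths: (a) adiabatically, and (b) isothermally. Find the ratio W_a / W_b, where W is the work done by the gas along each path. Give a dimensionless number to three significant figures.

Path (a) adiabatic: W = P₁V₁(1 − (V₁/V₂)^(γ−1))/(γ−1) → W_a/(P₁V₁) = -1.25.
Path (b) isothermal: W = P₁V₁ ln(V₂/V₁) → W_b/(P₁V₁) = -0.9091.
W_a / W_b = -1.25 / -0.9091 = 1.375.

W_a / W_b ≈ 1.37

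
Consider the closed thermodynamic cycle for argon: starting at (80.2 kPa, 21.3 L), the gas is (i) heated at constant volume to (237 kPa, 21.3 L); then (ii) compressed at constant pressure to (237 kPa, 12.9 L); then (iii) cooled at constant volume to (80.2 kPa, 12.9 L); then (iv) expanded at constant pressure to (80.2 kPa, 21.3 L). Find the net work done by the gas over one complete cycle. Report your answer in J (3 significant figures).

W_net ≈ -1320 J

Constant-volume legs do no work.
W(ii) = (237)(12.9 − 21.3) = -1991 J; W(iv) = (80.2)(21.3 − 12.9) = 673.7 J.
W_net = -1991 + 673.7 = -1317 J (the counter-clockwise enclosed area).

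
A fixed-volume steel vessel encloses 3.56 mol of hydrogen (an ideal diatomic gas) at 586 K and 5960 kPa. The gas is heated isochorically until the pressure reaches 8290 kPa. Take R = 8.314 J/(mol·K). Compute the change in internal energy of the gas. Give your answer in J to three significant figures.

ΔU ≈ 17000 J

Constant volume ⇒ W = 0, so Q = ΔU = nCᵥΔT with Cᵥ = 5R/2 = 20.79 J/(mol·K).
At constant V, T₂/T₁ = P₂/P₁ ⇒ ΔT = T₁(P₂/P₁ − 1) = 586·(8290/5960 − 1) = 229.1 K.
ΔU = (3.56)(20.79)(229.1) = 16951 J.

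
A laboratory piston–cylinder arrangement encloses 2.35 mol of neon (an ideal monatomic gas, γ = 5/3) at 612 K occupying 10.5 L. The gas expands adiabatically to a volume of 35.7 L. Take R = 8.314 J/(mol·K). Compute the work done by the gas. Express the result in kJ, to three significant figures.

W ≈ 10.0 kJ

Adiabatic: TV^(γ−1) = const with γ = 5/3.
T₂ = T₁ (V₁/V₂)^(γ−1) = 612 × (10.5/35.7)^0.667 = 612 × 0.4423 = 270.7 K.
W_by = nCᵥ(T₁ − T₂) = (2.35)(12.47)(612 − 270.7) = 10003 J.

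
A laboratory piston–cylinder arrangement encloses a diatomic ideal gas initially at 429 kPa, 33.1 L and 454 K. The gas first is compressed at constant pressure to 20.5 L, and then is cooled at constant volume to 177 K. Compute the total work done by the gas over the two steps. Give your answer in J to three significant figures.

Step 1 (isobaric): W = PΔV = (429 kPa)(20.5 − 33.1 L) = -5405 J.
Step 2 (isochoric): W = 0 (constant volume).
W_total = -5405 + 0 = -5405 J.

W_total ≈ -5410 J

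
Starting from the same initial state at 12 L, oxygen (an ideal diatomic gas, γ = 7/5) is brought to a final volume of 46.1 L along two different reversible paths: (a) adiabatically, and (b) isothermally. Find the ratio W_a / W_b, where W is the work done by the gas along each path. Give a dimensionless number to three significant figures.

Path (a) adiabatic: W = P₁V₁(1 − (V₁/V₂)^(γ−1))/(γ−1) → W_a/(P₁V₁) = 1.041.
Path (b) isothermal: W = P₁V₁ ln(V₂/V₁) → W_b/(P₁V₁) = 1.346.
W_a / W_b = 1.041 / 1.346 = 0.7733.

W_a / W_b ≈ 0.773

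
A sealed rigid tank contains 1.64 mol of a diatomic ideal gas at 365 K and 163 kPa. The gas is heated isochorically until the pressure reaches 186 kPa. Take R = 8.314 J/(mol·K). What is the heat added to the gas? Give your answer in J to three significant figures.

Constant volume ⇒ W = 0, so Q = ΔU = nCᵥΔT with Cᵥ = 5R/2 = 20.79 J/(mol·K).
At constant V, T₂/T₁ = P₂/P₁ ⇒ ΔT = T₁(P₂/P₁ − 1) = 365·(186/163 − 1) = 51.5 K.
ΔU = (1.64)(20.79)(51.5) = 1756 J.

Q ≈ 1760 J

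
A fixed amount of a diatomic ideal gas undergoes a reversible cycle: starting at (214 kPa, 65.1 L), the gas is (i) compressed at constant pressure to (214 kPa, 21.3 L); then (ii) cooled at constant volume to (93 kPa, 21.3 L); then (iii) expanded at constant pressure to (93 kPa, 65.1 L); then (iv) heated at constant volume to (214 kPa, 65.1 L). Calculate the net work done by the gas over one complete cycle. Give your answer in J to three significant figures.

W_net ≈ -5300 J

Constant-volume legs do no work.
W(i) = (214)(21.3 − 65.1) = -9373 J; W(iii) = (93)(65.1 − 21.3) = 4073 J.
W_net = -9373 + 4073 = -5300 J (the counter-clockwise enclosed area).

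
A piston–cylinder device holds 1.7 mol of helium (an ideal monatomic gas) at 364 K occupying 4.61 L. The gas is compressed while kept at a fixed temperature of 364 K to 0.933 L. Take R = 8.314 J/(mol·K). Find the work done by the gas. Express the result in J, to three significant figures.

W ≈ -8220 J

Isothermal: W = nRT ln(V₂/V₁).
W = (1.7)(8.314)(364) × ln(0.933/4.61)
  = 5145 × -1.598
W_by_gas = -8219 J.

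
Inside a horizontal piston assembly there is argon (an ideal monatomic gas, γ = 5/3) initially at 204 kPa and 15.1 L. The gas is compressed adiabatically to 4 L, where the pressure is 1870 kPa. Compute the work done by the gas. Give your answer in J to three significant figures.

Adiabatic: W = (P₁V₁ − P₂V₂)/(γ − 1) with γ = 5/3.
P₁V₁ = 3080 J, P₂V₂ = 7480 J.
W = (3080 − 7480) / 0.6667 = -6599 J.

W ≈ -6600 J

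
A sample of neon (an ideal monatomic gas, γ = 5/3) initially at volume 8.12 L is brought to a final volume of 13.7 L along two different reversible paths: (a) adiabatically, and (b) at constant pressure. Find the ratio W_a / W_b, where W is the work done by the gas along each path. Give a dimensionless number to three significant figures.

Path (a) adiabatic: W = P₁V₁(1 − (V₁/V₂)^(γ−1))/(γ−1) → W_a/(P₁V₁) = 0.4416.
Path (b) isobaric: W = P₁(V₂ − V₁) → W_b/(P₁V₁) = 0.6872.
W_a / W_b = 0.4416 / 0.6872 = 0.6426.

W_a / W_b ≈ 0.643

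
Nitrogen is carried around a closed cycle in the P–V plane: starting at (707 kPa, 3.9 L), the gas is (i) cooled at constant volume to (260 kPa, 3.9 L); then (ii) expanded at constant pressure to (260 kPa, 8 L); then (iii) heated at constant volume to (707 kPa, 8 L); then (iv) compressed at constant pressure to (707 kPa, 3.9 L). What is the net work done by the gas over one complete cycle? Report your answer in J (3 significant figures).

Constant-volume legs do no work.
W(ii) = (260)(8 − 3.9) = 1066 J; W(iv) = (707)(3.9 − 8) = -2899 J.
W_net = 1066 − 2899 = -1833 J (the counter-clockwise enclosed area).

W_net ≈ -1830 J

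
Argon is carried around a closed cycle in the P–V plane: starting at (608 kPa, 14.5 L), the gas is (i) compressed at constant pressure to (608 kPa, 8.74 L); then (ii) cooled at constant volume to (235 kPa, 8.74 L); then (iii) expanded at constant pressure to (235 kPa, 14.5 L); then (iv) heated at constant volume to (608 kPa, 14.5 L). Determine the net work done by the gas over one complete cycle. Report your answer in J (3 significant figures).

W_net ≈ -2150 J

Constant-volume legs do no work.
W(i) = (608)(8.74 − 14.5) = -3502 J; W(iii) = (235)(14.5 − 8.74) = 1354 J.
W_net = -3502 + 1354 = -2148 J (the counter-clockwise enclosed area).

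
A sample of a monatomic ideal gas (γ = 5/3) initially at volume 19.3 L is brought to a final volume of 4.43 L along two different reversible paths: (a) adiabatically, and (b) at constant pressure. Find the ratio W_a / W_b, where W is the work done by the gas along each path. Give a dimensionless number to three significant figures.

Path (a) adiabatic: W = P₁V₁(1 − (V₁/V₂)^(γ−1))/(γ−1) → W_a/(P₁V₁) = -2.501.
Path (b) isobaric: W = P₁(V₂ − V₁) → W_b/(P₁V₁) = -0.7705.
W_a / W_b = -2.501 / -0.7705 = 3.246.

W_a / W_b ≈ 3.25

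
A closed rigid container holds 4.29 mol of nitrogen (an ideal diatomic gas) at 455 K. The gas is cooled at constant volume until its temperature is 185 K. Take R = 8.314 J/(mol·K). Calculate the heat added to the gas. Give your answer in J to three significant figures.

Constant volume ⇒ W = 0, so Q = ΔU = nCᵥΔT with Cᵥ = 5R/2 = 20.79 J/(mol·K).
ΔU = (4.29)(20.79)(185 − 455) = -24075 J.

Q ≈ -24100 J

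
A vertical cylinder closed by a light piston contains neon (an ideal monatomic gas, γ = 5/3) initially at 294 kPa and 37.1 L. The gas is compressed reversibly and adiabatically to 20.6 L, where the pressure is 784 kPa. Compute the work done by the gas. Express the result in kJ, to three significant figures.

W ≈ -7.86 kJ

Adiabatic: W = (P₁V₁ − P₂V₂)/(γ − 1) with γ = 5/3.
P₁V₁ = 10907 J, P₂V₂ = 16150 J.
W = (10907 − 16150) / 0.6667 = -7865 J.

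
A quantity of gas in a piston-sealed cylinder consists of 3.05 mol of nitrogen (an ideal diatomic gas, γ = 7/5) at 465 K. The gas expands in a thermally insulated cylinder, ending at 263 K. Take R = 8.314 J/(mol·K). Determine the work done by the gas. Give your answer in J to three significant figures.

Adiabatic ⇒ Q = 0, so W_by = −ΔU = nCᵥ(T₁ − T₂).
Cᵥ = 5R/2 = 20.79 J/(mol·K).
W = (3.05)(20.79)(465 − 263) = 12806 J.

W ≈ 12800 J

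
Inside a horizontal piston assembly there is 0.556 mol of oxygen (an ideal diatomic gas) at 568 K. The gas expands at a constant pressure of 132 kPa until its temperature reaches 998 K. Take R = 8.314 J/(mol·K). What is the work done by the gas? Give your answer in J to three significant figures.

W ≈ 1990 J

Isobaric: W = P ΔV = nR ΔT.
W = (0.556)(8.314)(998 − 568) = 1988 J.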